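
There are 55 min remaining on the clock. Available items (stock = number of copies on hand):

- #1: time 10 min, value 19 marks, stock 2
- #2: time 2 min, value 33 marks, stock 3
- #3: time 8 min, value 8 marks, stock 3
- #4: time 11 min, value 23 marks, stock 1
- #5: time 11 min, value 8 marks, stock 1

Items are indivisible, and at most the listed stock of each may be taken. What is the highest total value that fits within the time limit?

176 marks

Best selections within time 55 and stock limits:
- 2×#1 + 3×#2 + 2×#3 + 1×#4: time 53, value 176
- 2×#1 + 3×#2 + 1×#3 + 1×#4: time 45, value 168
- 2×#1 + 3×#2 + 1×#4 + 1×#5: time 48, value 168
Best: 176 marks.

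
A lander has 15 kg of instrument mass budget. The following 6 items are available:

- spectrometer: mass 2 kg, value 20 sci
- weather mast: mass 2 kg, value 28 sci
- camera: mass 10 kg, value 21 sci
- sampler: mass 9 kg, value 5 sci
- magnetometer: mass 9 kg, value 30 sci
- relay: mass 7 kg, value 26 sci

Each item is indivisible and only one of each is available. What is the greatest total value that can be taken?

This is a 0/1 knapsack; check combinations near the capacity.
- spectrometer+weather mast+magnetometer: mass 2+2+9=13, value 20+28+30=78
- spectrometer+weather mast+relay: mass 2+2+7=11, value 20+28+26=74
- spectrometer+weather mast+camera: mass 2+2+10=14, value 20+28+21=69
Best: 78 sci.

78 sci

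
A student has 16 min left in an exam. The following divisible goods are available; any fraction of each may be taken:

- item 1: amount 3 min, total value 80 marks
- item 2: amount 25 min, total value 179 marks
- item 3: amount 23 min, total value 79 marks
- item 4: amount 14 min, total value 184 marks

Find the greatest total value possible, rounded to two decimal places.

Take in order of value per unit:
- item 1 (80/3 per unit): all 3 → value 80, running total 80.00
- item 4 (184/14 per unit): 13 of 14 → value 13×184/14 = 170.8571, running total 250.86
Total 250.86.

250.86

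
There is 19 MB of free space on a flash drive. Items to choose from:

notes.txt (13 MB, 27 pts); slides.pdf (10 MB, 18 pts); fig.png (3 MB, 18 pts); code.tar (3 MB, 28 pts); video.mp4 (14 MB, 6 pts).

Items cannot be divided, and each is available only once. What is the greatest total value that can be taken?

73 pts

Check high-value combinations within 19 MB:
- notes.txt+fig.png+code.tar: size 13+3+3=19, value 27+18+28=73
- slides.pdf+fig.png+code.tar: size 10+3+3=16, value 18+18+28=64
- notes.txt+code.tar: size 13+3=16, value 27+28=55
Best: 73 pts.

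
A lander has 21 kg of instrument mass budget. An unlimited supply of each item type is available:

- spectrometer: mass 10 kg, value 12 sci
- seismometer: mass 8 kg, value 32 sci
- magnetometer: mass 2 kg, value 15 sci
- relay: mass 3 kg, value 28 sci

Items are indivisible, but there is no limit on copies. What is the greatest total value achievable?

196 sci

Best value-per-unit is relay at 28/3, and filling with it alone uses mass 7×3=21. No mix of the others beats 7×28 = 196.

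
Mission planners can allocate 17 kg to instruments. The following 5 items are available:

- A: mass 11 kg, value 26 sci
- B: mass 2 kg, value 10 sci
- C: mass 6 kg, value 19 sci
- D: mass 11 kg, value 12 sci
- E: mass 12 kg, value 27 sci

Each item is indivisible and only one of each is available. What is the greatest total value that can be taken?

Check high-value combinations within 17 kg:
- A+C: mass 11+6=17, value 26+19=45
- B+E: mass 2+12=14, value 10+27=37
- A+B: mass 11+2=13, value 26+10=36
- C+D: mass 6+11=17, value 19+12=31
- B+C: mass 2+6=8, value 10+19=29
Best: 45 sci.

45 sci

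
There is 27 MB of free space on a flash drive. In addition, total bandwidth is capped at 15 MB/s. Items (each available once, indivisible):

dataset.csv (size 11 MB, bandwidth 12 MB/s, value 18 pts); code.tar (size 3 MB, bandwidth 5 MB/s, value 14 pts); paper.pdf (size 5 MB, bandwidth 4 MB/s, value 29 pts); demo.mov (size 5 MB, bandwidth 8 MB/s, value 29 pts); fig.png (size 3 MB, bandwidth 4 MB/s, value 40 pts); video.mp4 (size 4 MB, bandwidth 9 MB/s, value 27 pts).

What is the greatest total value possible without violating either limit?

Feasible sets respecting both limits:
- code.tar+paper.pdf+fig.png: size 11, bandwidth 13, value 83
- paper.pdf+fig.png: size 8, bandwidth 8, value 69
- demo.mov+fig.png: size 8, bandwidth 12, value 69
Best: 83 pts.

83 pts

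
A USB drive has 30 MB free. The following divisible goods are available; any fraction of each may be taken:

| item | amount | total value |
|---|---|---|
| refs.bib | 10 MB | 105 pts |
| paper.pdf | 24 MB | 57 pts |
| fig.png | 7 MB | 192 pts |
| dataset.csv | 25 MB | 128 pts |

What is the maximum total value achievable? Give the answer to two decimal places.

363.56

Take in order of value per unit:
- fig.png (192/7 per unit): all 7 → value 192, running total 192.00
- refs.bib (105/10 per unit): all 10 → value 105, running total 297.00
- dataset.csv (128/25 per unit): 13 of 25 → value 13×128/25 = 66.5600, running total 363.56
Total 363.56.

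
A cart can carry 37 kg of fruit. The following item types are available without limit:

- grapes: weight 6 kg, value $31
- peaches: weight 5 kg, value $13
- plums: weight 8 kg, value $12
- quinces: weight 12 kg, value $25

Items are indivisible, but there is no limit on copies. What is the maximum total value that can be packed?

Best value-per-unit is grapes at 31/6, and filling with it alone uses weight 6×6=36. No mix of the others beats 6×31 = 186.

$186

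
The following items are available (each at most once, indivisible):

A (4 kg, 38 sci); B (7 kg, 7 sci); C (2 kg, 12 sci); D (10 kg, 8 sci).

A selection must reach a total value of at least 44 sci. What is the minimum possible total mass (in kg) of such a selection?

Subsets with value ≥ 44, sorted by total mass:
- A+C: mass 6, value 50
- A+B: mass 11, value 45
- A+B+C: mass 13, value 57
Minimum mass: 6 kg.

6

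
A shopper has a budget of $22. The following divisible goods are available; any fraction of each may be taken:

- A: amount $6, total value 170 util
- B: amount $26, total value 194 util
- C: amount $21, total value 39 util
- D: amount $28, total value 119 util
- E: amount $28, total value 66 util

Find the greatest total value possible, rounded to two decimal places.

289.38

Take in order of value per unit:
- A (170/6 per unit): all 6 → value 170, running total 170.00
- B (194/26 per unit): 16 of 26 → value 16×194/26 = 119.3846, running total 289.38
Total 289.38.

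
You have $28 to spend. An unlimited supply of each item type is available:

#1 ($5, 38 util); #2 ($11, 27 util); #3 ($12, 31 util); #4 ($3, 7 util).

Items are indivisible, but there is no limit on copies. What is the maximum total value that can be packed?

Best value-per-unit is #1 at 38/5; filling with it alone gives 5×38 = 190.
Optimal mix: 5×#1 + 1×#4 → cost 28, value 197.

197 util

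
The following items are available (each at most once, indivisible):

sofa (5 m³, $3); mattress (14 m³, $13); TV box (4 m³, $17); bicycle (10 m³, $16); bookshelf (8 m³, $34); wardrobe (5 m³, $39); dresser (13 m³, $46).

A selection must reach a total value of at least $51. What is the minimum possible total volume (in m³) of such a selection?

9

Subsets with value ≥ 51, sorted by total volume:
- TV box+wardrobe: volume 9, value 56
- TV box+bookshelf: volume 12, value 51
Minimum volume: 9 m³.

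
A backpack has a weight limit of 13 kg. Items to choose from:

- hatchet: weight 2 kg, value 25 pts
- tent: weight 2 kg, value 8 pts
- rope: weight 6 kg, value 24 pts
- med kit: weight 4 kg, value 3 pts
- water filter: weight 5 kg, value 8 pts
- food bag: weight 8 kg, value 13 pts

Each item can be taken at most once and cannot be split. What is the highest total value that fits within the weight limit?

Check high-value combinations within 13 kg:
- hatchet+tent+rope: weight 2+2+6=10, value 25+8+24=57
- hatchet+rope+water filter: weight 2+6+5=13, value 25+24+8=57
- hatchet+rope+med kit: weight 2+6+4=12, value 25+24+3=52
Best: 57 pts.

57 pts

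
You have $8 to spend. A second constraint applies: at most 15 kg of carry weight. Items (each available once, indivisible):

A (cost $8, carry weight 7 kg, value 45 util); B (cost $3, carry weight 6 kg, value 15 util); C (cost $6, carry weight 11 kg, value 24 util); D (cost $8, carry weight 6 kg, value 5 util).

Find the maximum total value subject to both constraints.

Feasible sets respecting both limits:
- A: cost 8, carry weight 7, value 45
- C: cost 6, carry weight 11, value 24
- B: cost 3, carry weight 6, value 15
Best: 45 util.

45 util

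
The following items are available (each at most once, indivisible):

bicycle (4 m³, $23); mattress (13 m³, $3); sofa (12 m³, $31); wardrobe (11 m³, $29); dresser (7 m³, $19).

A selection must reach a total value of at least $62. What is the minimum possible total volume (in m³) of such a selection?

22

Subsets with value ≥ 62, sorted by total volume:
- bicycle+wardrobe+dresser: volume 22, value 71
- bicycle+sofa+dresser: volume 23, value 73
- bicycle+sofa+wardrobe: volume 27, value 83
- sofa+wardrobe+dresser: volume 30, value 79
Minimum volume: 22 m³.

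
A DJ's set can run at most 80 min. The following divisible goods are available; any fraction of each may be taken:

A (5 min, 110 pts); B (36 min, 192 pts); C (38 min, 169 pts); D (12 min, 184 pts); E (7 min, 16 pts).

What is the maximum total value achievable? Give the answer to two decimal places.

606.08

Take in order of value per unit:
- A (110/5 per unit): all 5 → value 110, running total 110.00
- D (184/12 per unit): all 12 → value 184, running total 294.00
- B (192/36 per unit): all 36 → value 192, running total 486.00
- C (169/38 per unit): 27 of 38 → value 27×169/38 = 120.0789, running total 606.08
Total 606.08.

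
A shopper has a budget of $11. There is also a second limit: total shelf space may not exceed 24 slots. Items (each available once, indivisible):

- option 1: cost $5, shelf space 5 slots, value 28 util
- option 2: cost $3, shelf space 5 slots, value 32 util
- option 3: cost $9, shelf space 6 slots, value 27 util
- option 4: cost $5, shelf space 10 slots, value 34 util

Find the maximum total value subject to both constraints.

Feasible sets respecting both limits:
- option 2+option 4: cost 8, shelf space 15, value 66
- option 1+option 4: cost 10, shelf space 15, value 62
- option 1+option 2: cost 8, shelf space 10, value 60
Best: 66 util.

66 util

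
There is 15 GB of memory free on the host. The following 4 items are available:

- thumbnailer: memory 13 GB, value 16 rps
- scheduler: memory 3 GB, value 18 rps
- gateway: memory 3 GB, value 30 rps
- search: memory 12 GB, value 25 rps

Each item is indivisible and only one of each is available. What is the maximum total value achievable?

55 rps

Check high-value combinations within 15 GB:
- gateway+search: memory 3+12=15, value 30+25=55
- scheduler+gateway: memory 3+3=6, value 18+30=48
- scheduler+search: memory 3+12=15, value 18+25=43
- gateway: memory 3, value 30
Best: 55 rps.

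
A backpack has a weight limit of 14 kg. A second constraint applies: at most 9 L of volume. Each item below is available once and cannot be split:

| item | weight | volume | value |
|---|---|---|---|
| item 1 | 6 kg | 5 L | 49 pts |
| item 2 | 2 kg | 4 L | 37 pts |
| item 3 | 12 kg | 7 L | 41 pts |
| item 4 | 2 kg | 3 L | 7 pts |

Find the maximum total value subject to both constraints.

86 pts

Feasible sets respecting both limits:
- item 1+item 2: weight 8, volume 9, value 86
- item 1+item 4: weight 8, volume 8, value 56
- item 1: weight 6, volume 5, value 49
Best: 86 pts.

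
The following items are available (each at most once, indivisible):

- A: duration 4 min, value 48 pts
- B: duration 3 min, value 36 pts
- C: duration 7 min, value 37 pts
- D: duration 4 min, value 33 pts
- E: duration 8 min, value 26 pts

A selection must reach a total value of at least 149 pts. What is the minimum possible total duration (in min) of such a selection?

Subsets with value ≥ 149, sorted by total duration:
- A+B+C+D: duration 18, value 154
- A+B+C+D+E: duration 26, value 180
Minimum duration: 18 min.

18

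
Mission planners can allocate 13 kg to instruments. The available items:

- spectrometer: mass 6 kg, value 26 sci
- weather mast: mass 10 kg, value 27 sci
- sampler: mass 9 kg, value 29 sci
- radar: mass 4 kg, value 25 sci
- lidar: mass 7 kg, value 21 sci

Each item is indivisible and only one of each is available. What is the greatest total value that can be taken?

54 sci

Check high-value combinations within 13 kg:
- sampler+radar: mass 9+4=13, value 29+25=54
- spectrometer+radar: mass 6+4=10, value 26+25=51
- spectrometer+lidar: mass 6+7=13, value 26+21=47
- radar+lidar: mass 4+7=11, value 25+21=46
Best: 54 sci.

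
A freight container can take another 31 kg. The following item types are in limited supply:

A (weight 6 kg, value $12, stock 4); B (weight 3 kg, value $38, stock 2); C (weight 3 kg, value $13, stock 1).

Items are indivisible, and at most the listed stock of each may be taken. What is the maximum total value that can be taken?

Best selections within weight 31 and stock limits:
- 3×A + 2×B + 1×C: weight 27, value 125
- 4×A + 2×B: weight 30, value 124
- 2×A + 2×B + 1×C: weight 21, value 113
- 3×A + 2×B: weight 24, value 112
Best: $125.

$125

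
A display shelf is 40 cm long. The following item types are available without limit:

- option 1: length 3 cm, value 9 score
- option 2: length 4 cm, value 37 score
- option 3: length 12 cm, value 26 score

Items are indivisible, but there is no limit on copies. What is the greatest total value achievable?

Best value-per-unit is option 2 at 37/4, and filling with it alone uses length 10×4=40. No mix of the others beats 10×37 = 370.

370 score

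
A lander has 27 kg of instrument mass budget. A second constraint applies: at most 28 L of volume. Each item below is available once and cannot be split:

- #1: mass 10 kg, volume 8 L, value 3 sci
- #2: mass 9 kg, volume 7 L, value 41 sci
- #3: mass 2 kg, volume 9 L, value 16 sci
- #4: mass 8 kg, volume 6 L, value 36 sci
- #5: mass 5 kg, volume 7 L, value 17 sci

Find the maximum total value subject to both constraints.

94 sci

Feasible sets respecting both limits:
- #2+#4+#5: mass 22, volume 20, value 94
- #2+#3+#4: mass 19, volume 22, value 93
- #1+#2+#4: mass 27, volume 21, value 80
- #2+#4: mass 17, volume 13, value 77
Best: 94 sci.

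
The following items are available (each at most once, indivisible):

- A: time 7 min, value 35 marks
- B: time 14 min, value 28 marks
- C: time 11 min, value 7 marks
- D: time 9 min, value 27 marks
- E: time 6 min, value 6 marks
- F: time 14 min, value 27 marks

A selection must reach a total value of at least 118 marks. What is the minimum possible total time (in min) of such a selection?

Subsets with value ≥ 118, sorted by total time:
- A+B+D+E+F: time 50, value 123
- A+B+C+D+F: time 55, value 124
- A+B+C+D+E+F: time 61, value 130
Minimum time: 50 min.

50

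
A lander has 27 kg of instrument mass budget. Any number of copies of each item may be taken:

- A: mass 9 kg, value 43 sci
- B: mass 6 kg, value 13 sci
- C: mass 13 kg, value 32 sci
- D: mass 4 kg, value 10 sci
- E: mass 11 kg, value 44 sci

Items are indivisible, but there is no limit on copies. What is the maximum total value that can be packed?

Best value-per-unit is A at 43/9, and filling with it alone uses mass 3×9=27. No mix of the others beats 3×43 = 129.

129 sci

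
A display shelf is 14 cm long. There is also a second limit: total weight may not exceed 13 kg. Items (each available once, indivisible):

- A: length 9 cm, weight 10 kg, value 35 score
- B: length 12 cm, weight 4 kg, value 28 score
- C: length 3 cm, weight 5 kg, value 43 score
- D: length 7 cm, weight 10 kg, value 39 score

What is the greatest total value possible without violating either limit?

43 score

Feasible sets respecting both limits:
- C: length 3, weight 5, value 43
- D: length 7, weight 10, value 39
- A: length 9, weight 10, value 35
- B: length 12, weight 4, value 28
Best: 43 score.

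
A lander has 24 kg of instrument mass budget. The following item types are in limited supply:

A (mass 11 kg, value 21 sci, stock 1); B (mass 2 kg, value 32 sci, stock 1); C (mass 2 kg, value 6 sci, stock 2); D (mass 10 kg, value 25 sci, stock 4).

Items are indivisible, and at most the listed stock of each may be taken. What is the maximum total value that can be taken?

88 sci

Top feasible selections:
- 1×B + 1×C + 2×D: mass 24, value 88
- 1×B + 2×D: mass 22, value 82
- 1×A + 1×B + 1×D: mass 23, value 78
Best: 88 sci.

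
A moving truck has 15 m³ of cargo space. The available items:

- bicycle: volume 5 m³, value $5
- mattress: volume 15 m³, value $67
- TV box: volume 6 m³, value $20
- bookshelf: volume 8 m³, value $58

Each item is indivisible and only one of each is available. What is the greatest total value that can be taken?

$78

Check high-value combinations within 15 m³:
- TV box+bookshelf: volume 6+8=14, value 20+58=78
- mattress: volume 15, value 67
- bicycle+bookshelf: volume 5+8=13, value 5+58=63
Best: $78.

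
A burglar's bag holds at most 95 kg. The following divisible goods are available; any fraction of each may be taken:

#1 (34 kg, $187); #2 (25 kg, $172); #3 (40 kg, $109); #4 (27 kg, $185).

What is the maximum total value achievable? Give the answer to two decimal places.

568.53

Take in order of value per unit:
- #2 (172/25 per unit): all 25 → value 172, running total 172.00
- #4 (185/27 per unit): all 27 → value 185, running total 357.00
- #1 (187/34 per unit): all 34 → value 187, running total 544.00
- #3 (109/40 per unit): 9 of 40 → value 9×109/40 = 24.5250, running total 568.53
Total 568.53.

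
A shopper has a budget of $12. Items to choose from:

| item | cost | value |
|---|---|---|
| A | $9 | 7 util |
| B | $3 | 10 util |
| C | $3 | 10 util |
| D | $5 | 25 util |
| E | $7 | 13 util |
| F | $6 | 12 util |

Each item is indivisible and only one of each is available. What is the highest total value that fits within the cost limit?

Check high-value combinations within $12:
- B+C+D: cost 3+3+5=11, value 10+10+25=45
- D+E: cost 5+7=12, value 25+13=38
- D+F: cost 5+6=11, value 25+12=37
Best: 45 util.

45 util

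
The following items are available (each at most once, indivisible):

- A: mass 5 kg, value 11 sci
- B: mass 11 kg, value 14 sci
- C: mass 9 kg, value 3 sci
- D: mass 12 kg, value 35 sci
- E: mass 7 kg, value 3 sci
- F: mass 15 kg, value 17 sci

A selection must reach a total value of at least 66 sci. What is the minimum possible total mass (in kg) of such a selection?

Subsets with value ≥ 66, sorted by total mass:
- B+D+F: mass 38, value 66
- A+D+E+F: mass 39, value 66
- A+C+D+F: mass 41, value 66
- A+B+D+F: mass 43, value 77
Minimum mass: 38 kg.

38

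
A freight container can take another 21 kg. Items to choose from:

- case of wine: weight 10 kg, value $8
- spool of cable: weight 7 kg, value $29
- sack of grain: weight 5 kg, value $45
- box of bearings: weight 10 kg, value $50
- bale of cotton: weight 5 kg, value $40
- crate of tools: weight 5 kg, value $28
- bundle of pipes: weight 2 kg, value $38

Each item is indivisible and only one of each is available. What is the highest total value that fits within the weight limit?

Check high-value combinations within 21 kg:
- spool of cable+sack of grain+bale of cotton+bundle of pipes: weight 7+5+5+2=19, value 29+45+40+38=152
- sack of grain+bale of cotton+crate of tools+bundle of pipes: weight 5+5+5+2=17, value 45+40+28+38=151
- spool of cable+sack of grain+crate of tools+bundle of pipes: weight 7+5+5+2=19, value 29+45+28+38=140
Best: $152.

$152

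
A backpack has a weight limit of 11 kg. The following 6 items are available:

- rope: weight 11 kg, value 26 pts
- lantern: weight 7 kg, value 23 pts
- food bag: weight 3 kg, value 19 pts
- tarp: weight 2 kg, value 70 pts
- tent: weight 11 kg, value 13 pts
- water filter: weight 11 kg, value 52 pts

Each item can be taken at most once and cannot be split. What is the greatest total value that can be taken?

Check high-value combinations within 11 kg:
- lantern+tarp: weight 7+2=9, value 23+70=93
- food bag+tarp: weight 3+2=5, value 19+70=89
- tarp: weight 2, value 70
Best: 93 pts.

93 pts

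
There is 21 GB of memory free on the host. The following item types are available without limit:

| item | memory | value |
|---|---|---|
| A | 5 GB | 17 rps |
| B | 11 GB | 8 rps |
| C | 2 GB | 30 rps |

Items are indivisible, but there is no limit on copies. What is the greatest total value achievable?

Best value-per-unit is C at 30/2, and filling with it alone uses memory 10×2=20. No mix of the others beats 10×30 = 300.

300 rps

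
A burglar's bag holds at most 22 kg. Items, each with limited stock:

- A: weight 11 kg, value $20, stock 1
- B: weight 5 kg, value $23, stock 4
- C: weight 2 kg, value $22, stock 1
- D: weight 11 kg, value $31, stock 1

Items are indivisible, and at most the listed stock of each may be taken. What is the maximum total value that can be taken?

Top feasible selections:
- 4×B + 1×C: weight 22, value 114
- 4×B: weight 20, value 92
Best: $114.

$114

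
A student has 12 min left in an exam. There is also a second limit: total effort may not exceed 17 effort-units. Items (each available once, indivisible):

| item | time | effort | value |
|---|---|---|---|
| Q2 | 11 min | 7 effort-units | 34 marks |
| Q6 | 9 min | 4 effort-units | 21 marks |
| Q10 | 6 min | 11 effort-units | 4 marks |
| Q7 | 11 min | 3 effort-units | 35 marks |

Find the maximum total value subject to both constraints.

35 marks

Feasible sets respecting both limits:
- Q7: time 11, effort 3, value 35
- Q2: time 11, effort 7, value 34
- Q6: time 9, effort 4, value 21
- Q10: time 6, effort 11, value 4
Best: 35 marks.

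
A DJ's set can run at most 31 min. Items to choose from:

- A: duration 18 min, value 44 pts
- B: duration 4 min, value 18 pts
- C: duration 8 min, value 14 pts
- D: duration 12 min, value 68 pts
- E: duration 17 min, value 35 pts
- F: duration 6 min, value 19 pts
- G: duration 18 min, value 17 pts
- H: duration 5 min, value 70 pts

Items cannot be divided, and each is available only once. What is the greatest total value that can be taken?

Check high-value combinations within 31 min:
- B+D+F+H: duration 4+12+6+5=27, value 18+68+19+70=175
- C+D+F+H: duration 8+12+6+5=31, value 14+68+19+70=171
- B+C+D+H: duration 4+8+12+5=29, value 18+14+68+70=170
- D+F+H: duration 12+6+5=23, value 68+19+70=157
- B+D+H: duration 4+12+5=21, value 18+68+70=156
Best: 175 pts.

175 pts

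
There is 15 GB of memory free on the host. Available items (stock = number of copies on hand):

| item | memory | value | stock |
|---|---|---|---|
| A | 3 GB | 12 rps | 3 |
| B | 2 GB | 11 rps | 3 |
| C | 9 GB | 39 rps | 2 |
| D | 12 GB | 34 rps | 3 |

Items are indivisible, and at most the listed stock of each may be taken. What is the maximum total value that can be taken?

Top feasible selections:
- 3×B + 1×C: memory 15, value 72
- 3×A + 3×B: memory 15, value 69
Best: 72 rps.

72 rps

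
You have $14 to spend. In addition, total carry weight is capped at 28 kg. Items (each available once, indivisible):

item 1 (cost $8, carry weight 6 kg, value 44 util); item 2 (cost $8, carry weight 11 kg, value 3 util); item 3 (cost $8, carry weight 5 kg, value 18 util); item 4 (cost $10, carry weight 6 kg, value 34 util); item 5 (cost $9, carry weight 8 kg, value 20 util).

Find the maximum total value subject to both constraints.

44 util

Feasible sets respecting both limits:
- item 1: cost 8, carry weight 6, value 44
- item 4: cost 10, carry weight 6, value 34
- item 5: cost 9, carry weight 8, value 20
- item 3: cost 8, carry weight 5, value 18
Best: 44 util.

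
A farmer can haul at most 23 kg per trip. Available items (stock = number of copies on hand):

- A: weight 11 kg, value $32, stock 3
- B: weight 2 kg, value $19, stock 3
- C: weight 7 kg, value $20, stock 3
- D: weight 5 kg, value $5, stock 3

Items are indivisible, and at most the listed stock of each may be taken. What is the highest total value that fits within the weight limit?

$97

Top feasible selections:
- 3×B + 2×C: weight 20, value 97
- 1×A + 3×B + 1×D: weight 22, value 94
- 1×A + 2×B + 1×C: weight 22, value 90
Best: $97.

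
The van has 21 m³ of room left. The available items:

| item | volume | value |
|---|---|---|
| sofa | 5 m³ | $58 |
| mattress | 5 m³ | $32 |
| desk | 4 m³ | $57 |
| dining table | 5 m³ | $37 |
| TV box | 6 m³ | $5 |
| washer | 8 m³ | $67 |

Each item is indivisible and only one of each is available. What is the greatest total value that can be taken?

Check high-value combinations within 21 m³:
- sofa+mattress+desk+dining table: volume 5+5+4+5=19, value 58+32+57+37=184
- sofa+desk+washer: volume 5+4+8=17, value 58+57+67=182
- sofa+dining table+washer: volume 5+5+8=18, value 58+37+67=162
Best: $184.

$184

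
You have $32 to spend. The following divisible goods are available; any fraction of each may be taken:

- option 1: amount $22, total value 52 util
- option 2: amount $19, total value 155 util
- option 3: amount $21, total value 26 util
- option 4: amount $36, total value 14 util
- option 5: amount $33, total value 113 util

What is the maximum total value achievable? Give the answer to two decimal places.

199.52

Take in order of value per unit:
- option 2 (155/19 per unit): all 19 → value 155, running total 155.00
- option 5 (113/33 per unit): 13 of 33 → value 13×113/33 = 44.5152, running total 199.52
Total 199.52.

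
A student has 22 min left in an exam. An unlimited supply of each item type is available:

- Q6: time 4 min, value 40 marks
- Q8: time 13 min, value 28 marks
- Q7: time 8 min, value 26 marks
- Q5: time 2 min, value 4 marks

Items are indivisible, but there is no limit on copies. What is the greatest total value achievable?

Best value-per-unit is Q6 at 40/4; filling with it alone gives 5×40 = 200.
Optimal mix: 5×Q6 + 1×Q5 → time 22, value 204.

204 marks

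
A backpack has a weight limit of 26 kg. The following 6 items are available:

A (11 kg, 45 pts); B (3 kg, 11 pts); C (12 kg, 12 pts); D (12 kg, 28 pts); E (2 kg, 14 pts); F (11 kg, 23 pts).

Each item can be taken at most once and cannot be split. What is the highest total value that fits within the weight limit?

This is a 0/1 knapsack; check combinations near the capacity.
- A+D+E: weight 11+12+2=25, value 45+28+14=87
- A+B+D: weight 11+3+12=26, value 45+11+28=84
- A+E+F: weight 11+2+11=24, value 45+14+23=82
- A+B+F: weight 11+3+11=25, value 45+11+23=79
Best: 87 pts.

87 pts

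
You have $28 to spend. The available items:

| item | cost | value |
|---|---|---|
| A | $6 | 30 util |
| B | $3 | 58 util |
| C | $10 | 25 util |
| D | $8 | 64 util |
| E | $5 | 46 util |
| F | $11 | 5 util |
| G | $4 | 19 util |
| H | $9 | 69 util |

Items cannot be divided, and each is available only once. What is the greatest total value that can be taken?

Check high-value combinations within $28:
- B+D+E+H: cost 3+8+5+9=25, value 58+64+46+69=237
- A+B+E+G+H: cost 6+3+5+4+9=27, value 30+58+46+19+69=222
- A+B+D+H: cost 6+3+8+9=26, value 30+58+64+69=221
Best: 237 util.

237 util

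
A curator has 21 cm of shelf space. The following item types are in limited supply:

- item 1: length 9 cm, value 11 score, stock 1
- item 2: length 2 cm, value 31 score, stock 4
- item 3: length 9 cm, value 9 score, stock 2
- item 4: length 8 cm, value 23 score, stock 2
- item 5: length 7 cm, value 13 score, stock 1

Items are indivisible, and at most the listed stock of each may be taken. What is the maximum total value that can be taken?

147 score

Best selections within length 21 and stock limits:
- 4×item 2 + 1×item 4: length 16, value 147
- 4×item 2 + 1×item 5: length 15, value 137
- 1×item 1 + 4×item 2: length 17, value 135
- 4×item 2 + 1×item 3: length 17, value 133
Best: 147 score.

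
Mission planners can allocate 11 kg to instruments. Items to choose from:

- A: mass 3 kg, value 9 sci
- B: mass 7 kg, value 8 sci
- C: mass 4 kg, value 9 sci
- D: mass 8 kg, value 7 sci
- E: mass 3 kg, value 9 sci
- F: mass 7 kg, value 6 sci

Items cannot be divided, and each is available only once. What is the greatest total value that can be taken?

27 sci

Check high-value combinations within 11 kg:
- A+C+E: mass 3+4+3=10, value 9+9+9=27
- A+E: mass 3+3=6, value 9+9=18
- A+C: mass 3+4=7, value 9+9=18
- C+E: mass 4+3=7, value 9+9=18
Best: 27 sci.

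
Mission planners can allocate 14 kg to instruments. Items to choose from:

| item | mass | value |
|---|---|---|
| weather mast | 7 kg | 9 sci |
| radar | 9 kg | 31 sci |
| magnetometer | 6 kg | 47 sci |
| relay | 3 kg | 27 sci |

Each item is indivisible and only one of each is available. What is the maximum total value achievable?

74 sci

Check high-value combinations within 14 kg:
- magnetometer+relay: mass 6+3=9, value 47+27=74
- radar+relay: mass 9+3=12, value 31+27=58
- weather mast+magnetometer: mass 7+6=13, value 9+47=56
- magnetometer: mass 6, value 47
Best: 74 sci.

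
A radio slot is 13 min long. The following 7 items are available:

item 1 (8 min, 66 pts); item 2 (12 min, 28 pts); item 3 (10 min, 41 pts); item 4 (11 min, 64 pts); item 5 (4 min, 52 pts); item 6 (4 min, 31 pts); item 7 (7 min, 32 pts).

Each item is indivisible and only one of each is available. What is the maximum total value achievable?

118 pts

Check high-value combinations within 13 min:
- item 1+item 5: duration 8+4=12, value 66+52=118
- item 1+item 6: duration 8+4=12, value 66+31=97
- item 5+item 7: duration 4+7=11, value 52+32=84
Best: 118 pts.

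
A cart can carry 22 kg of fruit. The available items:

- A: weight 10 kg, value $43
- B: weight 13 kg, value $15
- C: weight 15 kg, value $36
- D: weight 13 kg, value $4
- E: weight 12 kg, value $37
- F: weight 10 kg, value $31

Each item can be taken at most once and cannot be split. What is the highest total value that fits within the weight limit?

Check high-value combinations within 22 kg:
- A+E: weight 10+12=22, value 43+37=80
- A+F: weight 10+10=20, value 43+31=74
- E+F: weight 12+10=22, value 37+31=68
- A: weight 10, value 43
- E: weight 12, value 37
Best: $80.

$80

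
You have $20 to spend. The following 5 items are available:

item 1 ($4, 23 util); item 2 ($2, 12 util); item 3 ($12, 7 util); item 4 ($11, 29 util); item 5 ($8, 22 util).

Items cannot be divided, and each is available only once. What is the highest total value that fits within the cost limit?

64 util

Check high-value combinations within $20:
- item 1+item 2+item 4: cost 4+2+11=17, value 23+12+29=64
- item 1+item 2+item 5: cost 4+2+8=14, value 23+12+22=57
- item 1+item 4: cost 4+11=15, value 23+29=52
- item 4+item 5: cost 11+8=19, value 29+22=51
- item 1+item 5: cost 4+8=12, value 23+22=45
Best: 64 util.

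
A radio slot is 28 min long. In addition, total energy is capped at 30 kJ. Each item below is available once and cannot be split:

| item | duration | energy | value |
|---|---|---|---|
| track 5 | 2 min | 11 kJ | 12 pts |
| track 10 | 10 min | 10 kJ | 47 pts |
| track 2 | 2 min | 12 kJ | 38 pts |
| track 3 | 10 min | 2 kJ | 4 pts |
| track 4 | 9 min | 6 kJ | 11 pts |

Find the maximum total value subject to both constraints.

Feasible sets respecting both limits:
- track 10+track 2+track 4: duration 21, energy 28, value 96
- track 10+track 2+track 3: duration 22, energy 24, value 89
- track 10+track 2: duration 12, energy 22, value 85
- track 5+track 10+track 4: duration 21, energy 27, value 70
Best: 96 pts.

96 pts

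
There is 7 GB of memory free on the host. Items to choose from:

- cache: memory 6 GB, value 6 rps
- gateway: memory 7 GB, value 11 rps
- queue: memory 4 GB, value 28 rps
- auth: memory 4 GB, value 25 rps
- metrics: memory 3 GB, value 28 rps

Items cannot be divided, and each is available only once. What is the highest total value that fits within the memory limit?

Check high-value combinations within 7 GB:
- queue+metrics: memory 4+3=7, value 28+28=56
- auth+metrics: memory 4+3=7, value 25+28=53
- metrics: memory 3, value 28
- queue: memory 4, value 28
- auth: memory 4, value 25
Best: 56 rps.

56 rps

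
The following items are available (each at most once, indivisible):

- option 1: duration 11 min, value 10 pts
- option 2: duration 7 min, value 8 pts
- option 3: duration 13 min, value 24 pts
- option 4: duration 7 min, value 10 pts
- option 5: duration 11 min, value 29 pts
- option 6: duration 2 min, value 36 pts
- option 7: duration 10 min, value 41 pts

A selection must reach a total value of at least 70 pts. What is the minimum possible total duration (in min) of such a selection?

12

Subsets with value ≥ 70, sorted by total duration:
- option 6+option 7: duration 12, value 77
- option 4+option 6+option 7: duration 19, value 87
- option 2+option 6+option 7: duration 19, value 85
Minimum duration: 12 min.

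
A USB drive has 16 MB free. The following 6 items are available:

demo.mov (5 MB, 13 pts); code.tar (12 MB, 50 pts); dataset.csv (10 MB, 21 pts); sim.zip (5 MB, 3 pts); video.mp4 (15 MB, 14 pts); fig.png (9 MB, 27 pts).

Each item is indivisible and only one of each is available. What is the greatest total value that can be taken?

This is a 0/1 knapsack; check combinations near the capacity.
- code.tar: size 12, value 50
- demo.mov+fig.png: size 5+9=14, value 13+27=40
- demo.mov+dataset.csv: size 5+10=15, value 13+21=34
Best: 50 pts.

50 pts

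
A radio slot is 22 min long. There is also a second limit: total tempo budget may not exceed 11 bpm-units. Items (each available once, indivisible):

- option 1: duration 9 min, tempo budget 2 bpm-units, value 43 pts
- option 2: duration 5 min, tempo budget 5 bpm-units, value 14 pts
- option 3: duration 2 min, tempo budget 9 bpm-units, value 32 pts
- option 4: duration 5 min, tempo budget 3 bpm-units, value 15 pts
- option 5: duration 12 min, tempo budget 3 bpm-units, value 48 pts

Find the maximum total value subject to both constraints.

91 pts

Feasible sets respecting both limits:
- option 1+option 5: duration 21, tempo budget 5, value 91
- option 2+option 4+option 5: duration 22, tempo budget 11, value 77
- option 1+option 3: duration 11, tempo budget 11, value 75
Best: 91 pts.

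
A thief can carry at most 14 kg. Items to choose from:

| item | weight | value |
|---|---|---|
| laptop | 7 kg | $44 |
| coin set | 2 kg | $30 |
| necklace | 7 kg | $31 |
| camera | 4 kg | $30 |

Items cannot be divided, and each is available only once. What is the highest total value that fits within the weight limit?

Check high-value combinations within 14 kg:
- laptop+coin set+camera: weight 7+2+4=13, value 44+30+30=104
- coin set+necklace+camera: weight 2+7+4=13, value 30+31+30=91
- laptop+necklace: weight 7+7=14, value 44+31=75
- laptop+coin set: weight 7+2=9, value 44+30=74
- laptop+camera: weight 7+4=11, value 44+30=74
Best: $104.

$104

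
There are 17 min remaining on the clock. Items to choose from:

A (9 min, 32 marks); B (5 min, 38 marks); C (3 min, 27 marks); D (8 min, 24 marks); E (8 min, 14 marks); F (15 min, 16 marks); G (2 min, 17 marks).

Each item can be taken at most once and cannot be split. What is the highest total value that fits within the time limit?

97 marks

This is a 0/1 knapsack; check combinations near the capacity.
- A+B+C: time 9+5+3=17, value 32+38+27=97
- B+C+D: time 5+3+8=16, value 38+27+24=89
- A+B+G: time 9+5+2=16, value 32+38+17=87
Best: 97 marks.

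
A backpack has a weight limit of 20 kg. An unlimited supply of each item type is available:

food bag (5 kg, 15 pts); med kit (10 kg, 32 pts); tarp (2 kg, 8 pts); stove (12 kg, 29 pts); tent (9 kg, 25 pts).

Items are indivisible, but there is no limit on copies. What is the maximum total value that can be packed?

Best value-per-unit is tarp at 8/2, and filling with it alone uses weight 10×2=20. No mix of the others beats 10×8 = 80.

80 pts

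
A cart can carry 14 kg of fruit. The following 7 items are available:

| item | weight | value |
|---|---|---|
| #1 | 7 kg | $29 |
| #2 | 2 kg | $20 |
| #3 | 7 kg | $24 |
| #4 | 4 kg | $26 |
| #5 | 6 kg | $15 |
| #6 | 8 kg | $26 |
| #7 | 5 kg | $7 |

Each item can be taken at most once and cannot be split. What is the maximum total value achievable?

Check high-value combinations within 14 kg:
- #1+#2+#4: weight 7+2+4=13, value 29+20+26=75
- #2+#4+#6: weight 2+4+8=14, value 20+26+26=72
- #2+#3+#4: weight 2+7+4=13, value 20+24+26=70
- #2+#4+#5: weight 2+4+6=12, value 20+26+15=61
- #1+#2+#7: weight 7+2+5=14, value 29+20+7=56
Best: $75.

$75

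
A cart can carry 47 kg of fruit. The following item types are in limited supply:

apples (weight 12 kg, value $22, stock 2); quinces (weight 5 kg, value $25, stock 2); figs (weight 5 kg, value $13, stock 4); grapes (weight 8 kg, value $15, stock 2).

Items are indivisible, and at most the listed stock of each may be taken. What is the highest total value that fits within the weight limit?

Best selections within weight 47 and stock limits:
- 2×quinces + 4×figs + 2×grapes: weight 46, value 132
- 1×apples + 2×quinces + 3×figs + 1×grapes: weight 45, value 126
- 1×apples + 2×quinces + 4×figs: weight 42, value 124
Best: $132.

$132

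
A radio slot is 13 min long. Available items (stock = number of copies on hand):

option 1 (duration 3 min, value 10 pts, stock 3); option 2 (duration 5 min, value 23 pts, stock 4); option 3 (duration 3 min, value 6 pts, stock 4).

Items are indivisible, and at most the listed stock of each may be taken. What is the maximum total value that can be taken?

56 pts

Best selections within duration 13 and stock limits:
- 1×option 1 + 2×option 2: duration 13, value 56
- 2×option 2 + 1×option 3: duration 13, value 52
- 2×option 2: duration 10, value 46
Best: 56 pts.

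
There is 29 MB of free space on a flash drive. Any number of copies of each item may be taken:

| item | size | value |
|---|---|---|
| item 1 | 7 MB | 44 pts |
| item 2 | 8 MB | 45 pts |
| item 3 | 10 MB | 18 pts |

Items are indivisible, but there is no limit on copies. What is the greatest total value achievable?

Best value-per-unit is item 1 at 44/7; filling with it alone gives 4×44 = 176.
Optimal mix: 3×item 1 + 1×item 2 → size 29, value 177.

177 pts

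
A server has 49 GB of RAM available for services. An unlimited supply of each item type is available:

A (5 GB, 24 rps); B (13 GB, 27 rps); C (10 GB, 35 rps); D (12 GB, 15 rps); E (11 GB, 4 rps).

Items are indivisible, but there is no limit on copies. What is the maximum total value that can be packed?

216 rps

Best value-per-unit is A at 24/5, and filling with it alone uses memory 9×5=45. No mix of the others beats 9×24 = 216.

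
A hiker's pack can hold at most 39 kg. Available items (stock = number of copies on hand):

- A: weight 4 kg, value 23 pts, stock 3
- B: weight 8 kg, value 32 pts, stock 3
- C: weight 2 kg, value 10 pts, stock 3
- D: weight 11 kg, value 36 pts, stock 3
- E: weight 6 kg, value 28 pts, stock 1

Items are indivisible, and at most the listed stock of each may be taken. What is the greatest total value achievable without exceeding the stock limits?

Best selections within weight 39 and stock limits:
- 3×A + 2×B + 2×C + 1×E: weight 38, value 181
- 3×A + 3×B + 1×C: weight 38, value 175
- 3×A + 1×B + 1×C + 1×D + 1×E: weight 39, value 175
Best: 181 pts.

181 pts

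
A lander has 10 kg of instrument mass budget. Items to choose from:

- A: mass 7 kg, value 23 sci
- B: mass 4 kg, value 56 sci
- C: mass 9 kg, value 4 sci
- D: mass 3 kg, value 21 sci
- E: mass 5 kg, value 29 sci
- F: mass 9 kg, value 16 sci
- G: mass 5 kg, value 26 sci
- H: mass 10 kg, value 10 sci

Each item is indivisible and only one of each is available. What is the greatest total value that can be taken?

Check high-value combinations within 10 kg:
- B+E: mass 4+5=9, value 56+29=85
- B+G: mass 4+5=9, value 56+26=82
- B+D: mass 4+3=7, value 56+21=77
- B: mass 4, value 56
- E+G: mass 5+5=10, value 29+26=55
Best: 85 sci.

85 sci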